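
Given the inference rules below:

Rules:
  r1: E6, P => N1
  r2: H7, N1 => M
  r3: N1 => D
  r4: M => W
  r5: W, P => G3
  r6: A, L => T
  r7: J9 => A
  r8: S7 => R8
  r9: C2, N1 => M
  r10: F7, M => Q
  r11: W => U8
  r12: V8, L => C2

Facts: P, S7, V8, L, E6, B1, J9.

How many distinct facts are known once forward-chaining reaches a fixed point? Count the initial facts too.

Round 1 — r1, r7, r8, r12, derive N1, A, R8, C2.
Round 2 — r3, r6, r9, derive D, T, M.
Round 3 — r4, derive W.
Round 4 — r5, r11, derive G3, U8.
Closure: {A, B1, C2, D, E6, G3, J9, L, M, N1, P, R8, S7, T, U8, V8, W} — 17 facts.

17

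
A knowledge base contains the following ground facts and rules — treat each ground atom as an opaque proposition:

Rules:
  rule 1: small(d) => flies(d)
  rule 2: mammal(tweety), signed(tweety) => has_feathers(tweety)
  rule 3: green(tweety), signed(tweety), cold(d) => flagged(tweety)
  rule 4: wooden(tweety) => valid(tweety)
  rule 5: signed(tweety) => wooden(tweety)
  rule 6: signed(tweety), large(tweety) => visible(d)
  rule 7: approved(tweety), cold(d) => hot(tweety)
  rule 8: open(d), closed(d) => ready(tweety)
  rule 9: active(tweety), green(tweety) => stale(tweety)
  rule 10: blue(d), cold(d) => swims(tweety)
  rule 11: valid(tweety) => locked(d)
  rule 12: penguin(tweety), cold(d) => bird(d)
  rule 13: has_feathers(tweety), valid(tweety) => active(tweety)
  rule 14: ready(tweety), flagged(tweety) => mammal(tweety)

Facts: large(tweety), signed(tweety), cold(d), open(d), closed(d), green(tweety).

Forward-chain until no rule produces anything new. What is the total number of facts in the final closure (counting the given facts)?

Round 1 — rule 3, rule 5, rule 6, rule 8, derive flagged(tweety), wooden(tweety), visible(d), ready(tweety).
Round 2 — rule 4, rule 14, derive valid(tweety), mammal(tweety).
Round 3 — rule 2, rule 11, derive has_feathers(tweety), locked(d).
Round 4 — rule 13, derive active(tweety).
Round 5 — rule 9, derive stale(tweety).
Closure: {active(tweety), closed(d), cold(d), flagged(tweety), green(tweety), has_feathers(tweety), large(tweety), locked(d), mammal(tweety), open(d), ready(tweety), signed(tweety), stale(tweety), valid(tweety), visible(d), wooden(tweety)} — 16 facts.

16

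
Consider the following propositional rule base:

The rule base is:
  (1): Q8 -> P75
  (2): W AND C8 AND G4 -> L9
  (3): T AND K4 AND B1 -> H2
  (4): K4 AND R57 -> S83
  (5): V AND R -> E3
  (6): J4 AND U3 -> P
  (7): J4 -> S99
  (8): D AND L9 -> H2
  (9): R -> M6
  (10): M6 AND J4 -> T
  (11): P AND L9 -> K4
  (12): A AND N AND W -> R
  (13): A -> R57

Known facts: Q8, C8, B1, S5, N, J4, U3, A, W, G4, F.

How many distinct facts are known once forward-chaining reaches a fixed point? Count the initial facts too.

[1] (1) [Q8 -> P75]; (2) [W AND C8 AND G4 -> L9]; (6) [J4 AND U3 -> P]; (7) [J4 -> S99]; (12) [A AND N AND W -> R]; (13) [A -> R57]. ⇒ new: P75, L9, P, S99, R, R57.
[2] (9) [R -> M6]; (11) [P AND L9 -> K4]. ⇒ new: M6, K4.
[3] (4) [K4 AND R57 -> S83]; (10) [M6 AND J4 -> T]. ⇒ new: S83, T.
[4] (3) [T AND K4 AND B1 -> H2]. ⇒ new: H2.
Closure: {A, B1, C8, F, G4, H2, J4, K4, L9, M6, N, P, P75, Q8, R, R57, S5, S83, S99, T, U3, W} — 22 facts.

22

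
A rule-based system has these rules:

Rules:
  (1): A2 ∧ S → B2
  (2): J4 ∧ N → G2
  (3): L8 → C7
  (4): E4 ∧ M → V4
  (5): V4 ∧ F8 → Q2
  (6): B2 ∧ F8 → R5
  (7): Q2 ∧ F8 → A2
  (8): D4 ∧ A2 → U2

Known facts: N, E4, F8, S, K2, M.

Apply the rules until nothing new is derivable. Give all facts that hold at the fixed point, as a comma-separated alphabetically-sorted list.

A2, B2, E4, F8, K2, M, N, Q2, R5, S, V4

Round 1: (4) [E4 ∧ M → V4]. Adds V4.
Round 2: (5) [V4 ∧ F8 → Q2]. Adds Q2.
Round 3: (7) [Q2 ∧ F8 → A2]. Adds A2.
Round 4: (1) [A2 ∧ S → B2]. Adds B2.
Round 5: (6) [B2 ∧ F8 → R5]. Adds R5.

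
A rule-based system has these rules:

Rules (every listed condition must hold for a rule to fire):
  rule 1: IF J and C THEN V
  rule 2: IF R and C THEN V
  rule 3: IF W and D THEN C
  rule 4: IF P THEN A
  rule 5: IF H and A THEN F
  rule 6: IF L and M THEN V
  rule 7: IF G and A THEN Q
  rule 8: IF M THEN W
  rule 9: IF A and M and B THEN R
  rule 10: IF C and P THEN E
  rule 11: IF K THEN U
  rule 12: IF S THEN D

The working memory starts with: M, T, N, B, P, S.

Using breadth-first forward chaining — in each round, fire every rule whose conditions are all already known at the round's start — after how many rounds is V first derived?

3

[1] rule 4 [IF P THEN A]; rule 8 [IF M THEN W]; rule 12 [IF S THEN D]. ⇒ new: A, W, D.
[2] rule 3 [IF W and D THEN C]; rule 9 [IF A and M and B THEN R]. ⇒ new: C, R.
[3] rule 2 [IF R and C THEN V]; rule 10 [IF C and P THEN E]. ⇒ new: V, E.
V first appears in round 3.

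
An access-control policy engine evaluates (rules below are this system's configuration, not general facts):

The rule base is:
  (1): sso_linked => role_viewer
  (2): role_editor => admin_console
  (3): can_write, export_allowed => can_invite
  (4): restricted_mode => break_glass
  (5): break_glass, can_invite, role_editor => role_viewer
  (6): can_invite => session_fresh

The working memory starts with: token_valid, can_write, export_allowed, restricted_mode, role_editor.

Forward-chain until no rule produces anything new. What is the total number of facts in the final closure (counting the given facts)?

Round 1 — (2), (3), (4), derive admin_console, can_invite, break_glass.
Round 2 — (5), (6), derive role_viewer, session_fresh.
Closure: {admin_console, break_glass, can_invite, can_write, export_allowed, restricted_mode, role_editor, role_viewer, session_fresh, token_valid} — 10 facts.

10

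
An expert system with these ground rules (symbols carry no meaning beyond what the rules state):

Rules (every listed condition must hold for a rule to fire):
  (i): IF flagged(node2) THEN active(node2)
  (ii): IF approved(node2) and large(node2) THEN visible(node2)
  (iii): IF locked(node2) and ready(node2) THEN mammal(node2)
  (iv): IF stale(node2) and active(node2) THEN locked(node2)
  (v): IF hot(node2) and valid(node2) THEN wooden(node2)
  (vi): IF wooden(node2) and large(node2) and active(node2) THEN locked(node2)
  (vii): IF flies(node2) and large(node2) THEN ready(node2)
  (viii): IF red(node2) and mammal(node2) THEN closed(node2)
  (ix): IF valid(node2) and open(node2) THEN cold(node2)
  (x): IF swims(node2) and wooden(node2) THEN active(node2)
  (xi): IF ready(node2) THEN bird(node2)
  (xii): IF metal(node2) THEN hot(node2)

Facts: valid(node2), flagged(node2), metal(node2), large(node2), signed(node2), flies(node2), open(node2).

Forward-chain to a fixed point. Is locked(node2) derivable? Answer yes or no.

yes

Round 1: (i) [IF flagged(node2) THEN active(node2)]; (vii) [IF flies(node2) and large(node2) THEN ready(node2)]; (ix) [IF valid(node2) and open(node2) THEN cold(node2)]; (xii) [IF metal(node2) THEN hot(node2)]. Adds active(node2), ready(node2), cold(node2), hot(node2).
Round 2: (v) [IF hot(node2) and valid(node2) THEN wooden(node2)]; (xi) [IF ready(node2) THEN bird(node2)]. Adds wooden(node2), bird(node2).
Round 3: (vi) [IF wooden(node2) and large(node2) and active(node2) THEN locked(node2)]. Adds locked(node2).
Round 4: (iii) [IF locked(node2) and ready(node2) THEN mammal(node2)]. Adds mammal(node2).
locked(node2) appears in round 3, so it is derivable.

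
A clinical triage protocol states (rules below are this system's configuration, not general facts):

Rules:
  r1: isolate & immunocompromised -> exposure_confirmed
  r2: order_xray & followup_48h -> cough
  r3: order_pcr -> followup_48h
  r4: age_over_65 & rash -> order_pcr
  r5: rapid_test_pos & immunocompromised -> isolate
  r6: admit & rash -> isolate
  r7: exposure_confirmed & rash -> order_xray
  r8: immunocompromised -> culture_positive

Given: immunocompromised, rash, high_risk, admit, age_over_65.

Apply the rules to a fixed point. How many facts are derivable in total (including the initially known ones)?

12

[1] r4 [age_over_65 & rash -> order_pcr]; r6 [admit & rash -> isolate]; r8 [immunocompromised -> culture_positive]. ⇒ new: order_pcr, isolate, culture_positive.
[2] r1 [isolate & immunocompromised -> exposure_confirmed]; r3 [order_pcr -> followup_48h]. ⇒ new: exposure_confirmed, followup_48h.
[3] r7 [exposure_confirmed & rash -> order_xray]. ⇒ new: order_xray.
[4] r2 [order_xray & followup_48h -> cough]. ⇒ new: cough.
Closure: {admit, age_over_65, cough, culture_positive, exposure_confirmed, followup_48h, high_risk, immunocompromised, isolate, order_pcr, order_xray, rash} — 12 facts.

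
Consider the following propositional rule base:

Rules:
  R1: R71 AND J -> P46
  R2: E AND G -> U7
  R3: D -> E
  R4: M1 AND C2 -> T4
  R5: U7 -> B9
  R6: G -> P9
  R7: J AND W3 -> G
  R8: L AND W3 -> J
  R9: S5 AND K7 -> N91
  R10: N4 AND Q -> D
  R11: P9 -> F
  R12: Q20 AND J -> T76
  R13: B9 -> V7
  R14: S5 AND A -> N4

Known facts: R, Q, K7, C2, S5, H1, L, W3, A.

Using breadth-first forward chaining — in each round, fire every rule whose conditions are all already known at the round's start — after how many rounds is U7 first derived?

4

Round 1 fires R8, R9, R14, giving J, N91, N4.
Round 2 fires R7, R10, giving G, D.
Round 3 fires R3, R6, giving E, P9.
Round 4 fires R2, R11, giving U7, F.
U7 first appears in round 4.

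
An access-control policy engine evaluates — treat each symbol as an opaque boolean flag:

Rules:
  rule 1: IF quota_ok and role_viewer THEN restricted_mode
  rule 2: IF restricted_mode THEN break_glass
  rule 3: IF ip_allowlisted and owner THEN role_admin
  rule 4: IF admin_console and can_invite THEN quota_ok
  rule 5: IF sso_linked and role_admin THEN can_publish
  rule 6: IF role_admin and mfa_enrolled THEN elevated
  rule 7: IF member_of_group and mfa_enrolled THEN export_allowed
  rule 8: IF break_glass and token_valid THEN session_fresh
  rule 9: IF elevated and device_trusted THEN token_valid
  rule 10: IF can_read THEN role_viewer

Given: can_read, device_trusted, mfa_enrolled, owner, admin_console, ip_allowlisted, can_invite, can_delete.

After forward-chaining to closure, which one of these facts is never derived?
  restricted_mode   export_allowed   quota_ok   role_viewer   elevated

Round 1: rule 3 [IF ip_allowlisted and owner THEN role_admin]; rule 4 [IF admin_console and can_invite THEN quota_ok]; rule 10 [IF can_read THEN role_viewer]. New: role_admin, quota_ok, role_viewer.
Round 2: rule 1 [IF quota_ok and role_viewer THEN restricted_mode]; rule 6 [IF role_admin and mfa_enrolled THEN elevated]. New: restricted_mode, elevated.
Round 3: rule 2 [IF restricted_mode THEN break_glass]; rule 9 [IF elevated and device_trusted THEN token_valid]. New: break_glass, token_valid.
Round 4: rule 8 [IF break_glass and token_valid THEN session_fresh]. New: session_fresh.
Derived: restricted_mode (round 2), quota_ok (round 1), elevated (round 2), role_viewer (round 1). export_allowed never appears in any round.

export_allowed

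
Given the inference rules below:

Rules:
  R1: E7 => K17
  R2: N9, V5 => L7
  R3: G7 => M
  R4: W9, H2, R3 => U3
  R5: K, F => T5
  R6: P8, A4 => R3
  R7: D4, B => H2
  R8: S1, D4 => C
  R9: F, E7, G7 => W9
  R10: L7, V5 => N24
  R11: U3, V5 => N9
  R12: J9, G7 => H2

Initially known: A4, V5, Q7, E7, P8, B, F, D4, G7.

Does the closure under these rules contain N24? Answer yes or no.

Round 1 — R1, R3, R6, R7, R9, derive K17, M, R3, H2, W9.
Round 2 — R4, derive U3.
Round 3 — R11, derive N9.
Round 4 — R2, derive L7.
Round 5 — R10, derive N24.
N24 appears in round 5, so it is derivable.

yes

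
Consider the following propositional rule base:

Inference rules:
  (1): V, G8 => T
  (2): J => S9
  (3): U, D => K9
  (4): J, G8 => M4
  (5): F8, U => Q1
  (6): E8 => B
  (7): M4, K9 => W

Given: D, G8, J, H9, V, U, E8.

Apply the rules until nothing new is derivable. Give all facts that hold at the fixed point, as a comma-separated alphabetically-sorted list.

B, D, E8, G8, H9, J, K9, M4, S9, T, U, V, W

Round 1 — (1), (2), (3), (4), (6), derive T, S9, K9, M4, B.
Round 2 — (7), derive W.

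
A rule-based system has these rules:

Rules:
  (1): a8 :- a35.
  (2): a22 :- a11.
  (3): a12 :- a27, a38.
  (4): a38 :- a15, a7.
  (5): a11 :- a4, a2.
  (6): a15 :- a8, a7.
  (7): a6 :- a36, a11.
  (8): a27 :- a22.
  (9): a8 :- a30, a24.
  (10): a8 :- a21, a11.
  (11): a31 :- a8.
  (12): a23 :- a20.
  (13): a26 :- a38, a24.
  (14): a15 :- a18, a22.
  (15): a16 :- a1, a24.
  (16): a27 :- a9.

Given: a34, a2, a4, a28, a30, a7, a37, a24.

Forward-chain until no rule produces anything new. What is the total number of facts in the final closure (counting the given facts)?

Round 1: (5) [a11 :- a4, a2.]; (9) [a8 :- a30, a24.]. Adds a11, a8.
Round 2: (2) [a22 :- a11.]; (6) [a15 :- a8, a7.]; (11) [a31 :- a8.]. Adds a22, a15, a31.
Round 3: (4) [a38 :- a15, a7.]; (8) [a27 :- a22.]. Adds a38, a27.
Round 4: (3) [a12 :- a27, a38.]; (13) [a26 :- a38, a24.]. Adds a12, a26.
Closure: {a11, a12, a15, a2, a22, a24, a26, a27, a28, a30, a31, a34, a37, a38, a4, a7, a8} — 17 facts.

17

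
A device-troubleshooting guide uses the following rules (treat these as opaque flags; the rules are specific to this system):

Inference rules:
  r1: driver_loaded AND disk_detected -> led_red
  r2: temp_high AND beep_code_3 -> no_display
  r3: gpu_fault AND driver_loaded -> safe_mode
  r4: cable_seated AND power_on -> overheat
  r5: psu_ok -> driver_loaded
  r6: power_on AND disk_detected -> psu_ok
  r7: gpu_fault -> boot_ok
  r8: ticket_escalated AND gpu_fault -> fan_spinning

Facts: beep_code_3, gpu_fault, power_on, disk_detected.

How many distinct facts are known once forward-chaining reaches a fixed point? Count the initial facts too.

9

[1] r6 [power_on AND disk_detected -> psu_ok]; r7 [gpu_fault -> boot_ok]. ⇒ new: psu_ok, boot_ok.
[2] r5 [psu_ok -> driver_loaded]. ⇒ new: driver_loaded.
[3] r1 [driver_loaded AND disk_detected -> led_red]; r3 [gpu_fault AND driver_loaded -> safe_mode]. ⇒ new: led_red, safe_mode.
Closure: {beep_code_3, boot_ok, disk_detected, driver_loaded, gpu_fault, led_red, power_on, psu_ok, safe_mode} — 9 facts.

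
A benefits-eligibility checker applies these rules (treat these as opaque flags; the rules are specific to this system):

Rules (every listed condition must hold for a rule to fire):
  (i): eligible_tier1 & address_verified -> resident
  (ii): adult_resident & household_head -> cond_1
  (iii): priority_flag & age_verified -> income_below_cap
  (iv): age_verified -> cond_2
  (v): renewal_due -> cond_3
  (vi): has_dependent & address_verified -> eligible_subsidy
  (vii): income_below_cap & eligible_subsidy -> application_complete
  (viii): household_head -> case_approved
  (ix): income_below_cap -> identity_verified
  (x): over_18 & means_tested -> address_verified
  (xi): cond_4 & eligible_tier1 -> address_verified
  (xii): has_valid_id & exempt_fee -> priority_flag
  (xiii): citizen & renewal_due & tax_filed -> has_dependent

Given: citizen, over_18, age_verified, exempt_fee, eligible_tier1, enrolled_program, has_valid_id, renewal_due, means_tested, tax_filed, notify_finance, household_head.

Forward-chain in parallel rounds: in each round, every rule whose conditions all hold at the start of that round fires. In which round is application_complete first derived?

Round 1 fires (iv), (v), (viii), (x), (xii), (xiii), giving cond_2, cond_3, case_approved, address_verified, priority_flag, has_dependent.
Round 2 fires (i), (iii), (vi), giving resident, income_below_cap, eligible_subsidy.
Round 3 fires (vii), (ix), giving application_complete, identity_verified.
application_complete first appears in round 3.

3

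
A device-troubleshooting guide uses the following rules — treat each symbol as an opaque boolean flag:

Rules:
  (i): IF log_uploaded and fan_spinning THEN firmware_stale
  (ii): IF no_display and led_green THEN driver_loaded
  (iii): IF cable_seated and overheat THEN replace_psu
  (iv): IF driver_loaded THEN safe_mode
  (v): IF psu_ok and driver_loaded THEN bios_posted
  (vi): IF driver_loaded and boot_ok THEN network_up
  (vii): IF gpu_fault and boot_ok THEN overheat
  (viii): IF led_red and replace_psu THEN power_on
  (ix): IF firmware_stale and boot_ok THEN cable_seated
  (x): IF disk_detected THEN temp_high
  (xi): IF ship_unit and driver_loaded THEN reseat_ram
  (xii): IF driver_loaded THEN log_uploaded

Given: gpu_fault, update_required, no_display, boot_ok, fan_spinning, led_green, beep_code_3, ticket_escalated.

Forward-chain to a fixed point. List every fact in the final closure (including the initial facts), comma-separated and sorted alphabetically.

beep_code_3, boot_ok, cable_seated, driver_loaded, fan_spinning, firmware_stale, gpu_fault, led_green, log_uploaded, network_up, no_display, overheat, replace_psu, safe_mode, ticket_escalated, update_required

Round 1 fires (ii), (vii), giving driver_loaded, overheat.
Round 2 fires (iv), (vi), (xii), giving safe_mode, network_up, log_uploaded.
Round 3 fires (i), giving firmware_stale.
Round 4 fires (ix), giving cable_seated.
Round 5 fires (iii), giving replace_psu.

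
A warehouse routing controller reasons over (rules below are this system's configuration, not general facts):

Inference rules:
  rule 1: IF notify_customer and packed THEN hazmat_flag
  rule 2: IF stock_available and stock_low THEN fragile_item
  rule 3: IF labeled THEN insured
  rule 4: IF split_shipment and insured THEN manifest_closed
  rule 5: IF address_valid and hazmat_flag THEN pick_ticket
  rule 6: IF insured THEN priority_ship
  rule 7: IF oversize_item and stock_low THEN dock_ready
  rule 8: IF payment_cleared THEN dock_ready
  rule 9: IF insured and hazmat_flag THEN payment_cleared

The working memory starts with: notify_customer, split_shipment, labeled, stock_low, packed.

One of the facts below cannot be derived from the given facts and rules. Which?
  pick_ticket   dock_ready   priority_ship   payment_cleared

pick_ticket

[1] rule 1 [IF notify_customer and packed THEN hazmat_flag]; rule 3 [IF labeled THEN insured]. ⇒ new: hazmat_flag, insured.
[2] rule 4 [IF split_shipment and insured THEN manifest_closed]; rule 6 [IF insured THEN priority_ship]; rule 9 [IF insured and hazmat_flag THEN payment_cleared]. ⇒ new: manifest_closed, priority_ship, payment_cleared.
[3] rule 8 [IF payment_cleared THEN dock_ready]. ⇒ new: dock_ready.
Derived: payment_cleared (round 2), dock_ready (round 3), priority_ship (round 2). pick_ticket never appears in any round.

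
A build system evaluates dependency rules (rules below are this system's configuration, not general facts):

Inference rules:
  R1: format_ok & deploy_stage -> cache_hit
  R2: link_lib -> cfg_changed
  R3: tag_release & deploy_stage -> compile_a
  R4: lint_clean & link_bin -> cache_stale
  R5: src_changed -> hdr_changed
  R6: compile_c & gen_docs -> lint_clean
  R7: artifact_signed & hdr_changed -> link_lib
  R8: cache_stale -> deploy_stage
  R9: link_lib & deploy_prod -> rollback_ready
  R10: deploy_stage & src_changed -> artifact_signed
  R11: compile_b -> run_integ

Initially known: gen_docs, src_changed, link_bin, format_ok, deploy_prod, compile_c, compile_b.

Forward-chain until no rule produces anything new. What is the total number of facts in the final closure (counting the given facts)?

17

[1] R5 [src_changed -> hdr_changed]; R6 [compile_c & gen_docs -> lint_clean]; R11 [compile_b -> run_integ]. ⇒ new: hdr_changed, lint_clean, run_integ.
[2] R4 [lint_clean & link_bin -> cache_stale]. ⇒ new: cache_stale.
[3] R8 [cache_stale -> deploy_stage]. ⇒ new: deploy_stage.
[4] R1 [format_ok & deploy_stage -> cache_hit]; R10 [deploy_stage & src_changed -> artifact_signed]. ⇒ new: cache_hit, artifact_signed.
[5] R7 [artifact_signed & hdr_changed -> link_lib]. ⇒ new: link_lib.
[6] R2 [link_lib -> cfg_changed]; R9 [link_lib & deploy_prod -> rollback_ready]. ⇒ new: cfg_changed, rollback_ready.
Closure: {artifact_signed, cache_hit, cache_stale, cfg_changed, compile_b, compile_c, deploy_prod, deploy_stage, format_ok, gen_docs, hdr_changed, link_bin, link_lib, lint_clean, rollback_ready, run_integ, src_changed} — 17 facts.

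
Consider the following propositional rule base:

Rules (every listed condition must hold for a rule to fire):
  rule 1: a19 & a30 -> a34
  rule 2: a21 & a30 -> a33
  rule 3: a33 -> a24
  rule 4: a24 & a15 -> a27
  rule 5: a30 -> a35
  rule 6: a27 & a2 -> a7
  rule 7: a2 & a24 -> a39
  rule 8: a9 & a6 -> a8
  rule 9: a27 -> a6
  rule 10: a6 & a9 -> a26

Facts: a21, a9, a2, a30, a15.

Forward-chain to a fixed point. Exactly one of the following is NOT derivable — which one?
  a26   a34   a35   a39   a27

a34

Round 1 fires rule 2, rule 5, giving a33, a35.
Round 2 fires rule 3, giving a24.
Round 3 fires rule 4, rule 7, giving a27, a39.
Round 4 fires rule 6, rule 9, giving a7, a6.
Round 5 fires rule 8, rule 10, giving a8, a26.
Derived: a35 (round 1), a26 (round 5), a39 (round 3), a27 (round 3). a34 never appears in any round.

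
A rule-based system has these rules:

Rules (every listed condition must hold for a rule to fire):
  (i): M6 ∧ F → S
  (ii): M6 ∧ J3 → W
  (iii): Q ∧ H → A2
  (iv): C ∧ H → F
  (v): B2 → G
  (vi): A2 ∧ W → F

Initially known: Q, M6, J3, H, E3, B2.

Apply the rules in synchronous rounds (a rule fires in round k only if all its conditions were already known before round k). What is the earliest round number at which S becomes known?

3

[1] (ii) [M6 ∧ J3 → W]; (iii) [Q ∧ H → A2]; (v) [B2 → G]. ⇒ new: W, A2, G.
[2] (vi) [A2 ∧ W → F]. ⇒ new: F.
[3] (i) [M6 ∧ F → S]. ⇒ new: S.
S first appears in round 3.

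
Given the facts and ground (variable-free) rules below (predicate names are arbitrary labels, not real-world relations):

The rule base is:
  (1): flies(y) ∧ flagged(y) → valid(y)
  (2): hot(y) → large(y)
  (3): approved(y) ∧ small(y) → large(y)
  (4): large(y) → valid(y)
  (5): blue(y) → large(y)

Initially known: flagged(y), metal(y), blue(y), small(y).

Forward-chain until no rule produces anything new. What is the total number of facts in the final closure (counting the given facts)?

6

Round 1 — (5), derive large(y).
Round 2 — (4), derive valid(y).
Closure: {blue(y), flagged(y), large(y), metal(y), small(y), valid(y)} — 6 facts.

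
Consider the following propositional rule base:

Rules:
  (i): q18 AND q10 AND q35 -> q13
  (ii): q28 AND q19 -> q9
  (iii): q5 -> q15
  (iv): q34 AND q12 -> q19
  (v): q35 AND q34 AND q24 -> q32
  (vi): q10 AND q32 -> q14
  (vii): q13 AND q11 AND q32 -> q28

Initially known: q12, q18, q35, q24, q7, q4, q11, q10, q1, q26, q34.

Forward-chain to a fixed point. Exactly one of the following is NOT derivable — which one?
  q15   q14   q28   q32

q15

Round 1: (i) [q18 AND q10 AND q35 -> q13]; (iv) [q34 AND q12 -> q19]; (v) [q35 AND q34 AND q24 -> q32]. Adds q13, q19, q32.
Round 2: (vi) [q10 AND q32 -> q14]; (vii) [q13 AND q11 AND q32 -> q28]. Adds q14, q28.
Round 3: (ii) [q28 AND q19 -> q9]. Adds q9.
Derived: q32 (round 1), q14 (round 2), q28 (round 2). q15 never appears in any round.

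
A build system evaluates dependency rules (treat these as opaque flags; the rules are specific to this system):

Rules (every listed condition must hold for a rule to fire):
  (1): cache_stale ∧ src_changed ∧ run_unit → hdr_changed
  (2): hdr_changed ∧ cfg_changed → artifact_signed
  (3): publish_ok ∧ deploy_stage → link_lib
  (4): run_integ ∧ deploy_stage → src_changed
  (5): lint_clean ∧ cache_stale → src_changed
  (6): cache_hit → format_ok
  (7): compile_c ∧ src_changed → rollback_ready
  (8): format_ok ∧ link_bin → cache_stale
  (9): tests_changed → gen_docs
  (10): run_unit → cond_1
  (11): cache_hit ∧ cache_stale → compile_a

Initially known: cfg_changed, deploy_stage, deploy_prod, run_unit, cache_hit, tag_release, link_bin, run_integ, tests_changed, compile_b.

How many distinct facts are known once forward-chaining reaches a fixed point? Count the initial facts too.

18

Round 1: (4) [run_integ ∧ deploy_stage → src_changed]; (6) [cache_hit → format_ok]; (9) [tests_changed → gen_docs]; (10) [run_unit → cond_1]. New: src_changed, format_ok, gen_docs, cond_1.
Round 2: (8) [format_ok ∧ link_bin → cache_stale]. New: cache_stale.
Round 3: (1) [cache_stale ∧ src_changed ∧ run_unit → hdr_changed]; (11) [cache_hit ∧ cache_stale → compile_a]. New: hdr_changed, compile_a.
Round 4: (2) [hdr_changed ∧ cfg_changed → artifact_signed]. New: artifact_signed.
Closure: {artifact_signed, cache_hit, cache_stale, cfg_changed, compile_a, compile_b, cond_1, deploy_prod, deploy_stage, format_ok, gen_docs, hdr_changed, link_bin, run_integ, run_unit, src_changed, tag_release, tests_changed} — 18 facts.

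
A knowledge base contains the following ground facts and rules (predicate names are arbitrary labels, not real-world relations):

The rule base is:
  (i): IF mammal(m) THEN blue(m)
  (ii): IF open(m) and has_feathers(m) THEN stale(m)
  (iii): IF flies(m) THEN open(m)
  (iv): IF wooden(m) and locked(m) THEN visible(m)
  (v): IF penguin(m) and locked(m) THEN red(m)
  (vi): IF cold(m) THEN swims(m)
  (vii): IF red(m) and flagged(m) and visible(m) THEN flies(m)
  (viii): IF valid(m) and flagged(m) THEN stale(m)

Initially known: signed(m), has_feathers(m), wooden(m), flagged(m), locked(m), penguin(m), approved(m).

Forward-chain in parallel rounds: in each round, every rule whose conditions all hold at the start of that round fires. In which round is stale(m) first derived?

Round 1 fires (iv), (v), giving visible(m), red(m).
Round 2 fires (vii), giving flies(m).
Round 3 fires (iii), giving open(m).
Round 4 fires (ii), giving stale(m).
stale(m) first appears in round 4.

4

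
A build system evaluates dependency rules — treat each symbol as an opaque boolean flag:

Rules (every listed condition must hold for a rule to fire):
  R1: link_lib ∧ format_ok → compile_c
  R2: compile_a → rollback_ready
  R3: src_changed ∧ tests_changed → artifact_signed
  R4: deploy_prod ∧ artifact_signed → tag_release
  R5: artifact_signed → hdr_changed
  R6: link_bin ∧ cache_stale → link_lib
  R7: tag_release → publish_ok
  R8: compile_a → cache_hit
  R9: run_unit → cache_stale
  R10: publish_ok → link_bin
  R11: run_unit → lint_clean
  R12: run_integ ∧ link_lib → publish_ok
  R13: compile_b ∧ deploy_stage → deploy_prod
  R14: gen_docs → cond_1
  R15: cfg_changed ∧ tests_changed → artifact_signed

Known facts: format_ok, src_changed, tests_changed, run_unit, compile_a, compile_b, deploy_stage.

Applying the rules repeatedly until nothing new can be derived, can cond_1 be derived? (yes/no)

no

Round 1 — R2, R3, R8, R9, R11, R13, derive rollback_ready, artifact_signed, cache_hit, cache_stale, lint_clean, deploy_prod.
Round 2 — R4, R5, derive tag_release, hdr_changed.
Round 3 — R7, derive publish_ok.
Round 4 — R10, derive link_bin.
Round 5 — R6, derive link_lib.
Round 6 — R1, derive compile_c.
Fixed point reached. cond_1 is concluded only by R14; R14 needs gen_docs (never derived).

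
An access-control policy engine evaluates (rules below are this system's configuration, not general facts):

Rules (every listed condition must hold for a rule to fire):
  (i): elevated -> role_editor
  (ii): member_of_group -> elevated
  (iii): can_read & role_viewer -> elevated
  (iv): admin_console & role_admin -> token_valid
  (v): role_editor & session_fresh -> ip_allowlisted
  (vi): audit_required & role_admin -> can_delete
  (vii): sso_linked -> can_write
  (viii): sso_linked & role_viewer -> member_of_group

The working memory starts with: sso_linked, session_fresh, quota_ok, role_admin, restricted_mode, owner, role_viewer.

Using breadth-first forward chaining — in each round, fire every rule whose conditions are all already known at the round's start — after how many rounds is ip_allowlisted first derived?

4

Round 1: (vii) [sso_linked -> can_write]; (viii) [sso_linked & role_viewer -> member_of_group]. Adds can_write, member_of_group.
Round 2: (ii) [member_of_group -> elevated]. Adds elevated.
Round 3: (i) [elevated -> role_editor]. Adds role_editor.
Round 4: (v) [role_editor & session_fresh -> ip_allowlisted]. Adds ip_allowlisted.
ip_allowlisted first appears in round 4.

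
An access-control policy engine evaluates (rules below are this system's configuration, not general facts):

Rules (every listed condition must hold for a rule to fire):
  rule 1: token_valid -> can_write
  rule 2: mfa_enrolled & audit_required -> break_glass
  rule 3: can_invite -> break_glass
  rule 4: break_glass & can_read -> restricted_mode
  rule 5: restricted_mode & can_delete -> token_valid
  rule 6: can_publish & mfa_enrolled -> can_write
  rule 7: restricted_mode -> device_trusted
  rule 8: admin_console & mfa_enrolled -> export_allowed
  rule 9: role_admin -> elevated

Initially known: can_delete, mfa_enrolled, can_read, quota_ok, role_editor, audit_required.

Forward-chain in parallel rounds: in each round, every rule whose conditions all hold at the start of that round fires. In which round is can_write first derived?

4

Round 1: rule 2 [mfa_enrolled & audit_required -> break_glass]. Adds break_glass.
Round 2: rule 4 [break_glass & can_read -> restricted_mode]. Adds restricted_mode.
Round 3: rule 5 [restricted_mode & can_delete -> token_valid]; rule 7 [restricted_mode -> device_trusted]. Adds token_valid, device_trusted.
Round 4: rule 1 [token_valid -> can_write]. Adds can_write.
can_write first appears in round 4.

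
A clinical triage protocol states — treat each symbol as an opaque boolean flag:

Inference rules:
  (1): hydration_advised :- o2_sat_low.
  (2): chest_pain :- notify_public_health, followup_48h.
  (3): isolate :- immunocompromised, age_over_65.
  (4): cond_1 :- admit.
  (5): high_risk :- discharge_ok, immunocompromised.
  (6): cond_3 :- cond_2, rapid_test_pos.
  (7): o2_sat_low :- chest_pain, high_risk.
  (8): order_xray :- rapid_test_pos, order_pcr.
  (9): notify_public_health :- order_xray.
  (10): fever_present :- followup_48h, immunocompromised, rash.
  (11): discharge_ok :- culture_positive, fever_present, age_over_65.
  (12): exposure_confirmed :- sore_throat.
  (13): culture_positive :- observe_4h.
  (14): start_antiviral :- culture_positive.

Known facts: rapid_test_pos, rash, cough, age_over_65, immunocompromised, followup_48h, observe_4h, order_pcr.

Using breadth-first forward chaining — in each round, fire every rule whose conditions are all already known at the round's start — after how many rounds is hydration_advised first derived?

Round 1: (3) [isolate :- immunocompromised, age_over_65.]; (8) [order_xray :- rapid_test_pos, order_pcr.]; (10) [fever_present :- followup_48h, immunocompromised, rash.]; (13) [culture_positive :- observe_4h.]. New: isolate, order_xray, fever_present, culture_positive.
Round 2: (9) [notify_public_health :- order_xray.]; (11) [discharge_ok :- culture_positive, fever_present, age_over_65.]; (14) [start_antiviral :- culture_positive.]. New: notify_public_health, discharge_ok, start_antiviral.
Round 3: (2) [chest_pain :- notify_public_health, followup_48h.]; (5) [high_risk :- discharge_ok, immunocompromised.]. New: chest_pain, high_risk.
Round 4: (7) [o2_sat_low :- chest_pain, high_risk.]. New: o2_sat_low.
Round 5: (1) [hydration_advised :- o2_sat_low.]. New: hydration_advised.
hydration_advised first appears in round 5.

5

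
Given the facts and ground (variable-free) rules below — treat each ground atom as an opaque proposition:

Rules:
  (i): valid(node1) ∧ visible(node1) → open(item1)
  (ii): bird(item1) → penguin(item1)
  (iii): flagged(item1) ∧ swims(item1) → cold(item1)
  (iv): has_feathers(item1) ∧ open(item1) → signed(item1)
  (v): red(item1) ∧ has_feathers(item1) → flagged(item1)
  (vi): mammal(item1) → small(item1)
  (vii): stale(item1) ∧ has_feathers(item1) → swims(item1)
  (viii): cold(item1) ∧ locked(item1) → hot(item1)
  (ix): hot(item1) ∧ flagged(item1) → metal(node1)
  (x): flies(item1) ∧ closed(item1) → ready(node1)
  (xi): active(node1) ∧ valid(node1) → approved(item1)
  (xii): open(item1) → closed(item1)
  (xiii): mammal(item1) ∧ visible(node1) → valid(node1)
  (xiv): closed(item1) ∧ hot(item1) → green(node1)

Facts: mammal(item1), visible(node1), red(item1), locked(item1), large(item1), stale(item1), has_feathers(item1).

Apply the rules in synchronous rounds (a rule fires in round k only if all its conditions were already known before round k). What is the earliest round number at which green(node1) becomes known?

4

Round 1: (v) [red(item1) ∧ has_feathers(item1) → flagged(item1)]; (vi) [mammal(item1) → small(item1)]; (vii) [stale(item1) ∧ has_feathers(item1) → swims(item1)]; (xiii) [mammal(item1) ∧ visible(node1) → valid(node1)]. Adds flagged(item1), small(item1), swims(item1), valid(node1).
Round 2: (i) [valid(node1) ∧ visible(node1) → open(item1)]; (iii) [flagged(item1) ∧ swims(item1) → cold(item1)]. Adds open(item1), cold(item1).
Round 3: (iv) [has_feathers(item1) ∧ open(item1) → signed(item1)]; (viii) [cold(item1) ∧ locked(item1) → hot(item1)]; (xii) [open(item1) → closed(item1)]. Adds signed(item1), hot(item1), closed(item1).
Round 4: (ix) [hot(item1) ∧ flagged(item1) → metal(node1)]; (xiv) [closed(item1) ∧ hot(item1) → green(node1)]. Adds metal(node1), green(node1).
green(node1) first appears in round 4.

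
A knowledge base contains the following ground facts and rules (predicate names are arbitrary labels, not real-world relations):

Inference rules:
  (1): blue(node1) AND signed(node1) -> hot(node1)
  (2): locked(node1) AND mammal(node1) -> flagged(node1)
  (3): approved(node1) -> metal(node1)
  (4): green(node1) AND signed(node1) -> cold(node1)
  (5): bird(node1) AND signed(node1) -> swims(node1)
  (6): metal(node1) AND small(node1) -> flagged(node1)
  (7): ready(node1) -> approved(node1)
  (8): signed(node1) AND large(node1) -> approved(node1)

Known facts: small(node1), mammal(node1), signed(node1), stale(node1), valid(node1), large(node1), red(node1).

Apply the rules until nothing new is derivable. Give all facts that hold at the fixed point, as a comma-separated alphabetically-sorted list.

[1] (8) [signed(node1) AND large(node1) -> approved(node1)]. ⇒ new: approved(node1).
[2] (3) [approved(node1) -> metal(node1)]. ⇒ new: metal(node1).
[3] (6) [metal(node1) AND small(node1) -> flagged(node1)]. ⇒ new: flagged(node1).

approved(node1), flagged(node1), large(node1), mammal(node1), metal(node1), red(node1), signed(node1), small(node1), stale(node1), valid(node1)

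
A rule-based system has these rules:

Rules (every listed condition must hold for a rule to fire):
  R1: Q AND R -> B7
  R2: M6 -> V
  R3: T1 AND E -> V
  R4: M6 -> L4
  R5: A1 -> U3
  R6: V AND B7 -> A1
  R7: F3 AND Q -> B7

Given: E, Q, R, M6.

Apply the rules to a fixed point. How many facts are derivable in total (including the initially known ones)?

Round 1: R1 [Q AND R -> B7]; R2 [M6 -> V]; R4 [M6 -> L4]. New: B7, V, L4.
Round 2: R6 [V AND B7 -> A1]. New: A1.
Round 3: R5 [A1 -> U3]. New: U3.
Closure: {A1, B7, E, L4, M6, Q, R, U3, V} — 9 facts.

9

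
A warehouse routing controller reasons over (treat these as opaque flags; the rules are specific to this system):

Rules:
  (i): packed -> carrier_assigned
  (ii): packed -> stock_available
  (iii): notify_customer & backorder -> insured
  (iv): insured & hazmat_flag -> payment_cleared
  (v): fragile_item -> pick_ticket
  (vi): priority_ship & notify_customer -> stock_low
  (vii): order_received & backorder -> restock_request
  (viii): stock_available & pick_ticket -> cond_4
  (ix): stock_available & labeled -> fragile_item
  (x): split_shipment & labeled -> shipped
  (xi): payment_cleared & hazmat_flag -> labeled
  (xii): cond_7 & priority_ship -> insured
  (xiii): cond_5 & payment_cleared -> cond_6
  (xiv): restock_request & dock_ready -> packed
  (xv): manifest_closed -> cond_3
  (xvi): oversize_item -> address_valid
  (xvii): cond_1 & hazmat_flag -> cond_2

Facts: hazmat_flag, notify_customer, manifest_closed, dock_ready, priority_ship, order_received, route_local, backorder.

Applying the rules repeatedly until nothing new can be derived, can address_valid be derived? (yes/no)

no

Round 1: (iii) [notify_customer & backorder -> insured]; (vi) [priority_ship & notify_customer -> stock_low]; (vii) [order_received & backorder -> restock_request]; (xv) [manifest_closed -> cond_3]. New: insured, stock_low, restock_request, cond_3.
Round 2: (iv) [insured & hazmat_flag -> payment_cleared]; (xiv) [restock_request & dock_ready -> packed]. New: payment_cleared, packed.
Round 3: (i) [packed -> carrier_assigned]; (ii) [packed -> stock_available]; (xi) [payment_cleared & hazmat_flag -> labeled]. New: carrier_assigned, stock_available, labeled.
Round 4: (ix) [stock_available & labeled -> fragile_item]. New: fragile_item.
Round 5: (v) [fragile_item -> pick_ticket]. New: pick_ticket.
Round 6: (viii) [stock_available & pick_ticket -> cond_4]. New: cond_4.
Fixed point reached. address_valid is concluded only by (xvi); (xvi) needs oversize_item (never derived).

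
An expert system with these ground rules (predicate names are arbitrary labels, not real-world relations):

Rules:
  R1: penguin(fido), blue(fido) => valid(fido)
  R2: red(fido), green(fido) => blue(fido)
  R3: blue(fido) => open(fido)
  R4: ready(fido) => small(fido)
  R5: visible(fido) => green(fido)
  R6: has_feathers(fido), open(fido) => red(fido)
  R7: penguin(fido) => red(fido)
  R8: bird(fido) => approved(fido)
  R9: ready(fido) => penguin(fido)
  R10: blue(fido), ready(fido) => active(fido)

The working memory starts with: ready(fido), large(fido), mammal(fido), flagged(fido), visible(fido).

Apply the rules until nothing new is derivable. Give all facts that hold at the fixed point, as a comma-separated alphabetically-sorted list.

Round 1: R4 [ready(fido) => small(fido)]; R5 [visible(fido) => green(fido)]; R9 [ready(fido) => penguin(fido)]. Adds small(fido), green(fido), penguin(fido).
Round 2: R7 [penguin(fido) => red(fido)]. Adds red(fido).
Round 3: R2 [red(fido), green(fido) => blue(fido)]. Adds blue(fido).
Round 4: R1 [penguin(fido), blue(fido) => valid(fido)]; R3 [blue(fido) => open(fido)]; R10 [blue(fido), ready(fido) => active(fido)]. Adds valid(fido), open(fido), active(fido).

active(fido), blue(fido), flagged(fido), green(fido), large(fido), mammal(fido), open(fido), penguin(fido), ready(fido), red(fido), small(fido), valid(fido), visible(fido)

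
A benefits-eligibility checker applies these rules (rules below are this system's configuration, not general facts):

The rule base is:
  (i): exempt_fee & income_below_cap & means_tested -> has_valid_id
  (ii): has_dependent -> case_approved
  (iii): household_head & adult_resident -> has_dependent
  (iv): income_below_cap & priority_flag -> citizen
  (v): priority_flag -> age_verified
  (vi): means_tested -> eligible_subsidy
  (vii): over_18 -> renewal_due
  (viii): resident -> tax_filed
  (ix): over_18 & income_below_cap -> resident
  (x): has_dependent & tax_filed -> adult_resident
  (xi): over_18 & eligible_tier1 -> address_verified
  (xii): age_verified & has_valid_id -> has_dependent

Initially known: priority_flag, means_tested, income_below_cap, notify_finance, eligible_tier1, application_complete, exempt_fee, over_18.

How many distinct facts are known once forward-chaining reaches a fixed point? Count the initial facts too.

19

Round 1: (i) [exempt_fee & income_below_cap & means_tested -> has_valid_id]; (iv) [income_below_cap & priority_flag -> citizen]; (v) [priority_flag -> age_verified]; (vi) [means_tested -> eligible_subsidy]; (vii) [over_18 -> renewal_due]; (ix) [over_18 & income_below_cap -> resident]; (xi) [over_18 & eligible_tier1 -> address_verified]. New: has_valid_id, citizen, age_verified, eligible_subsidy, renewal_due, resident, address_verified.
Round 2: (viii) [resident -> tax_filed]; (xii) [age_verified & has_valid_id -> has_dependent]. New: tax_filed, has_dependent.
Round 3: (ii) [has_dependent -> case_approved]; (x) [has_dependent & tax_filed -> adult_resident]. New: case_approved, adult_resident.
Closure: {address_verified, adult_resident, age_verified, application_complete, case_approved, citizen, eligible_subsidy, eligible_tier1, exempt_fee, has_dependent, has_valid_id, income_below_cap, means_tested, notify_finance, over_18, priority_flag, renewal_due, resident, tax_filed} — 19 facts.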